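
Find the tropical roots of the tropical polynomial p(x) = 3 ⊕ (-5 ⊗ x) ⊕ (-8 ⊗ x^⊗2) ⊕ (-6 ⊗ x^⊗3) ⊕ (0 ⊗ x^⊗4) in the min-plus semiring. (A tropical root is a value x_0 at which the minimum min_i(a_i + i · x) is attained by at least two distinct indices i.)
Roots: {-6, -2, 3, 8}

Each tropical root is a break point of the lower envelope of the lines y = a_i + i · x (there are 5 lines, with slopes 0, 1, ..., 4). Only the lines that attain the minimum somewhere contribute to roots; other lines are dominated. Here the surviving (envelope) indices are i = 4, i = 3, i = 2, i = 1, i = 0.
Intersections between consecutive envelope lines give the roots: for adjacent envelope indices i < j the intersection is x = (a_i − a_j) / (j − i). Reading off the sorted break points: {-6, -2, 3, 8}.
Verification: at each break x_0, at least two indices attain the minimum of min_i(a_i + i · x_0).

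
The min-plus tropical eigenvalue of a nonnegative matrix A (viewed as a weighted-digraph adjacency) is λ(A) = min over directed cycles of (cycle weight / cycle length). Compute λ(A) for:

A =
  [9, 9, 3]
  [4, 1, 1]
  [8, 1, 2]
λ(A) = 1

Enumerate directed cycles and compute their means (weight / length). Sample:
  cycle 0 → 0: weight = 9, length = 1, mean = 9/1 ≈ 9.000
  cycle 1 → 1: weight = 1, length = 1, mean = 1/1 ≈ 1.000
  cycle 2 → 2: weight = 2, length = 1, mean = 2/1 ≈ 2.000
  cycle 0 → 1 → 0: weight = 13, length = 2, mean = 13/2 ≈ 6.500
  cycle 0 → 2 → 0: weight = 11, length = 2, mean = 11/2 ≈ 5.500
  cycle 1 → 0 → 1: weight = 13, length = 2, mean = 13/2 ≈ 6.500
Minimum mean = 1.000, attained e.g. along the cycle 1 → 1 with weight 1 and length 1. So λ(A) = 1/1 = 1.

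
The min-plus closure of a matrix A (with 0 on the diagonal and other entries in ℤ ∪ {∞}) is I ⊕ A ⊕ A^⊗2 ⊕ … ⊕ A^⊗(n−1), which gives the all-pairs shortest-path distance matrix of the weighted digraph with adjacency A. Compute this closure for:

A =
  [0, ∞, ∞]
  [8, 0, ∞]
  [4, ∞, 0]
Closure =
  [0, ∞, ∞]
  [8, 0, ∞]
  [4, ∞, 0]

This is the Floyd-Warshall all-pairs shortest-path computation. For each intermediate vertex k = 0, 1, …, 2, update dist[i][j] ← min(dist[i][j], dist[i][k] + dist[k][j]). The final matrix gives, for each (i, j), the minimum total weight of any directed path from i to j (possibly empty when i = j).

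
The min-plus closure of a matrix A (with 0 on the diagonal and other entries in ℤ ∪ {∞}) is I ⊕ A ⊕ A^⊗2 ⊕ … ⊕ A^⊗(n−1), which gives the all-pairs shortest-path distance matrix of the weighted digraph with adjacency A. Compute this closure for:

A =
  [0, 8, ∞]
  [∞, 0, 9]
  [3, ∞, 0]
Closure =
  [0, 8, 17]
  [12, 0, 9]
  [3, 11, 0]

This is the Floyd-Warshall all-pairs shortest-path computation. For each intermediate vertex k = 0, 1, …, 2, update dist[i][j] ← min(dist[i][j], dist[i][k] + dist[k][j]). The final matrix gives, for each (i, j), the minimum total weight of any directed path from i to j (possibly empty when i = j).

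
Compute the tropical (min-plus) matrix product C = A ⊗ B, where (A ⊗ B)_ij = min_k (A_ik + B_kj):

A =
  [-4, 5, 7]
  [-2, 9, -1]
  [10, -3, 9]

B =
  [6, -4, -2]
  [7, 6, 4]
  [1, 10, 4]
A ⊗ B =
  [2, -8, -6]
  [0, -6, -4]
  [4, 3, 1]

Apply the min-plus product entry-by-entry:
  C[0][0] = min over k of (A[0][0] + B[0][0] = -4 + 6 = 2, A[0][1] + B[1][0] = 5 + 7 = 12, A[0][2] + B[2][0] = 7 + 1 = 8) = 2 (attained at k = 0)
  C[0][1] = min over k of (A[0][0] + B[0][1] = -4 + -4 = -8, A[0][1] + B[1][1] = 5 + 6 = 11, A[0][2] + B[2][1] = 7 + 10 = 17) = -8 (attained at k = 0)
  C[0][2] = min over k of (A[0][0] + B[0][2] = -4 + -2 = -6, A[0][1] + B[1][2] = 5 + 4 = 9, A[0][2] + B[2][2] = 7 + 4 = 11) = -6 (attained at k = 0)
  C[1][0] = min over k of (A[1][0] + B[0][0] = -2 + 6 = 4, A[1][1] + B[1][0] = 9 + 7 = 16, A[1][2] + B[2][0] = -1 + 1 = 0) = 0 (attained at k = 2)
  C[1][1] = min over k of (A[1][0] + B[0][1] = -2 + -4 = -6, A[1][1] + B[1][1] = 9 + 6 = 15, A[1][2] + B[2][1] = -1 + 10 = 9) = -6 (attained at k = 0)
  C[1][2] = min over k of (A[1][0] + B[0][2] = -2 + -2 = -4, A[1][1] + B[1][2] = 9 + 4 = 13, A[1][2] + B[2][2] = -1 + 4 = 3) = -4 (attained at k = 0)
  C[2][0] = min over k of (A[2][0] + B[0][0] = 10 + 6 = 16, A[2][1] + B[1][0] = -3 + 7 = 4, A[2][2] + B[2][0] = 9 + 1 = 10) = 4 (attained at k = 1)
  C[2][1] = min over k of (A[2][0] + B[0][1] = 10 + -4 = 6, A[2][1] + B[1][1] = -3 + 6 = 3, A[2][2] + B[2][1] = 9 + 10 = 19) = 3 (attained at k = 1)
  C[2][2] = min over k of (A[2][0] + B[0][2] = 10 + -2 = 8, A[2][1] + B[1][2] = -3 + 4 = 1, A[2][2] + B[2][2] = 9 + 4 = 13) = 1 (attained at k = 1)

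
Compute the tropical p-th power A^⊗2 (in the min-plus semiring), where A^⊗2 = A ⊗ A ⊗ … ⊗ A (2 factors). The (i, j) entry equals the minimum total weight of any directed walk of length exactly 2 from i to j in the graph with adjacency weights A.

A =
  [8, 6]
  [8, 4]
A^⊗2 =
  [14, 10]
  [12, 8]

Each entry (A^⊗2)_ij equals the minimum over all length-2 walks i = v_0 → v_1 → … → v_2 = j of Σ_t A[v_t][v_{t+1}]. For example, for (i, j) = (0, 1) we minimise over 2 possible intermediate vertex sequences; the minimum is 10, attained along the walk 0 → 1 → 1.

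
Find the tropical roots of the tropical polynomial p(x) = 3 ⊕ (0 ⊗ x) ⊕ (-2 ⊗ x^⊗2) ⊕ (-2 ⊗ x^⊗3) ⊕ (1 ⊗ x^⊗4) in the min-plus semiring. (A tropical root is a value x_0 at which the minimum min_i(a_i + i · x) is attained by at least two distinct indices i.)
Roots: {-3, 0, 2, 3}

Each tropical root is a break point of the lower envelope of the lines y = a_i + i · x (there are 5 lines, with slopes 0, 1, ..., 4). Only the lines that attain the minimum somewhere contribute to roots; other lines are dominated. Here the surviving (envelope) indices are i = 4, i = 3, i = 2, i = 1, i = 0.
Intersections between consecutive envelope lines give the roots: for adjacent envelope indices i < j the intersection is x = (a_i − a_j) / (j − i). Reading off the sorted break points: {-3, 0, 2, 3}.
Verification: at each break x_0, at least two indices attain the minimum of min_i(a_i + i · x_0).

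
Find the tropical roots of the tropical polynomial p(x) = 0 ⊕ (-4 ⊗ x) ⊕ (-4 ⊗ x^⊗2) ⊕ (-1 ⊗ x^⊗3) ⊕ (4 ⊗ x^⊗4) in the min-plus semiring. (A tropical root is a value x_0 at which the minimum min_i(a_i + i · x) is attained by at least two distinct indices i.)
Roots: {-5, -3, 0, 4}

Each tropical root is a break point of the lower envelope of the lines y = a_i + i · x (there are 5 lines, with slopes 0, 1, ..., 4). Only the lines that attain the minimum somewhere contribute to roots; other lines are dominated. Here the surviving (envelope) indices are i = 4, i = 3, i = 2, i = 1, i = 0.
Intersections between consecutive envelope lines give the roots: for adjacent envelope indices i < j the intersection is x = (a_i − a_j) / (j − i). Reading off the sorted break points: {-5, -3, 0, 4}.
Verification: at each break x_0, at least two indices attain the minimum of min_i(a_i + i · x_0).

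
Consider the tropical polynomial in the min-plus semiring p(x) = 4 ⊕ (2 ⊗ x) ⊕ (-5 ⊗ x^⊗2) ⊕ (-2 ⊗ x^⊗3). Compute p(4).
p(4) = 3

A tropical monomial a ⊗ x^⊗i evaluates to a + i · x. Evaluating each term at x = 4:
  Term 0 contributes 4 + 0 · 4 = 4
  Term 1 contributes 2 + 1 · 4 = 6
  Term 2 contributes -5 + 2 · 4 = 3
  Term 3 contributes -2 + 3 · 4 = 10
p(4) = ⊕ of these = min[4, 6, 3, 10] = 3.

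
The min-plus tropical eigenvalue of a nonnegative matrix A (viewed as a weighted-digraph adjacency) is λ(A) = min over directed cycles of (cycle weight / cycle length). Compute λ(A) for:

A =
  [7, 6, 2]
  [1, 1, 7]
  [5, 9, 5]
λ(A) = 1

Enumerate directed cycles and compute their means (weight / length). Sample:
  cycle 0 → 0: weight = 7, length = 1, mean = 7/1 ≈ 7.000
  cycle 1 → 1: weight = 1, length = 1, mean = 1/1 ≈ 1.000
  cycle 2 → 2: weight = 5, length = 1, mean = 5/1 ≈ 5.000
  cycle 0 → 1 → 0: weight = 7, length = 2, mean = 7/2 ≈ 3.500
  cycle 0 → 2 → 0: weight = 7, length = 2, mean = 7/2 ≈ 3.500
  cycle 1 → 0 → 1: weight = 7, length = 2, mean = 7/2 ≈ 3.500
Minimum mean = 1.000, attained e.g. along the cycle 1 → 1 with weight 1 and length 1. So λ(A) = 1/1 = 1.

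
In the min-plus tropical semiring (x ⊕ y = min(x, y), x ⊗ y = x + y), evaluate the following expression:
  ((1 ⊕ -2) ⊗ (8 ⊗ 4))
((1 ⊕ -2) ⊗ (8 ⊗ 4)) = 10

Expand innermost to outermost. Recall ⊕ takes the minimum of its arguments and ⊗ takes their sum. Working out the expression ((1 ⊕ -2) ⊗ (8 ⊗ 4)) gives 10.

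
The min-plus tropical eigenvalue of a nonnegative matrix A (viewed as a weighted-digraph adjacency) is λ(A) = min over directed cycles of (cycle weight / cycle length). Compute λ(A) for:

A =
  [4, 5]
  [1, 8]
λ(A) = 3

Enumerate directed cycles and compute their means (weight / length). Sample:
  cycle 0 → 0: weight = 4, length = 1, mean = 4/1 ≈ 4.000
  cycle 1 → 1: weight = 8, length = 1, mean = 8/1 ≈ 8.000
  cycle 0 → 1 → 0: weight = 6, length = 2, mean = 6/2 ≈ 3.000
  cycle 1 → 0 → 1: weight = 6, length = 2, mean = 6/2 ≈ 3.000
Minimum mean = 3.000, attained e.g. along the cycle 0 → 1 → 0 with weight 6 and length 2. So λ(A) = 6/2 = 3.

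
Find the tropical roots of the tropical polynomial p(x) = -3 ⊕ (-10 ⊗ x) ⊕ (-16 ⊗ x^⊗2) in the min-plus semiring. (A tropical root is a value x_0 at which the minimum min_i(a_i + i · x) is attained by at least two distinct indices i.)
Roots: {6, 7}

Each tropical root is a break point of the lower envelope of the lines y = a_i + i · x (there are 3 lines, with slopes 0, 1, ..., 2). Only the lines that attain the minimum somewhere contribute to roots; other lines are dominated. Here the surviving (envelope) indices are i = 2, i = 1, i = 0.
Intersections between consecutive envelope lines give the roots: for adjacent envelope indices i < j the intersection is x = (a_i − a_j) / (j − i). Reading off the sorted break points: {6, 7}.
Verification: at each break x_0, at least two indices attain the minimum of min_i(a_i + i · x_0).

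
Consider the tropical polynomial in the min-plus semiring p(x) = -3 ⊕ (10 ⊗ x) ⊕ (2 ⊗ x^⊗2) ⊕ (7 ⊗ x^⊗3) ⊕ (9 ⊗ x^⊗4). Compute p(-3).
p(-3) = -4

A tropical monomial a ⊗ x^⊗i evaluates to a + i · x. Evaluating each term at x = -3:
  Term 0 contributes -3 + 0 · -3 = -3
  Term 1 contributes 10 + 1 · -3 = 7
  Term 2 contributes 2 + 2 · -3 = -4
  Term 3 contributes 7 + 3 · -3 = -2
  Term 4 contributes 9 + 4 · -3 = -3
p(-3) = ⊕ of these = min[-3, 7, -4, -2, -3] = -4.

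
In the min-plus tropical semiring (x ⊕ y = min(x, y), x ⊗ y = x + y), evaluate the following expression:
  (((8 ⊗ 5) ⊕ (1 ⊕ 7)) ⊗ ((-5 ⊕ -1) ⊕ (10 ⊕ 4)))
(((8 ⊗ 5) ⊕ (1 ⊕ 7)) ⊗ ((-5 ⊕ -1) ⊕ (10 ⊕ 4))) = -4

Expand innermost to outermost. Recall ⊕ takes the minimum of its arguments and ⊗ takes their sum. Working out the expression (((8 ⊗ 5) ⊕ (1 ⊕ 7)) ⊗ ((-5 ⊕ -1) ⊕ (10 ⊕ 4))) gives -4.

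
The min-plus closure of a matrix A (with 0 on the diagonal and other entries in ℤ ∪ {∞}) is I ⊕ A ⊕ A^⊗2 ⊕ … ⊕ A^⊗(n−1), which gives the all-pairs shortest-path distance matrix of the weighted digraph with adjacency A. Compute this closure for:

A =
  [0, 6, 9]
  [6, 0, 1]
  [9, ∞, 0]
Closure =
  [0, 6, 7]
  [6, 0, 1]
  [9, 15, 0]

This is the Floyd-Warshall all-pairs shortest-path computation. For each intermediate vertex k = 0, 1, …, 2, update dist[i][j] ← min(dist[i][j], dist[i][k] + dist[k][j]). The final matrix gives, for each (i, j), the minimum total weight of any directed path from i to j (possibly empty when i = j).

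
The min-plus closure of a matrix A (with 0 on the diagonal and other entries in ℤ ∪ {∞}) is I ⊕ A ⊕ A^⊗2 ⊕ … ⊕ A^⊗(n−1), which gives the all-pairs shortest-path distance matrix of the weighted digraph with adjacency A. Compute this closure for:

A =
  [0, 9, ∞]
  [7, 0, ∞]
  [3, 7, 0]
Closure =
  [0, 9, ∞]
  [7, 0, ∞]
  [3, 7, 0]

This is the Floyd-Warshall all-pairs shortest-path computation. For each intermediate vertex k = 0, 1, …, 2, update dist[i][j] ← min(dist[i][j], dist[i][k] + dist[k][j]). The final matrix gives, for each (i, j), the minimum total weight of any directed path from i to j (possibly empty when i = j).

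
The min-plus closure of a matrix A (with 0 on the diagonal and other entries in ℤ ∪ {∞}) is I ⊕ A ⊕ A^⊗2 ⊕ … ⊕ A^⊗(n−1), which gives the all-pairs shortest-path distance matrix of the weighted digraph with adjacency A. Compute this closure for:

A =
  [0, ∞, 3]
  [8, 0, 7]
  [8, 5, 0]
Closure =
  [0, 8, 3]
  [8, 0, 7]
  [8, 5, 0]

This is the Floyd-Warshall all-pairs shortest-path computation. For each intermediate vertex k = 0, 1, …, 2, update dist[i][j] ← min(dist[i][j], dist[i][k] + dist[k][j]). The final matrix gives, for each (i, j), the minimum total weight of any directed path from i to j (possibly empty when i = j).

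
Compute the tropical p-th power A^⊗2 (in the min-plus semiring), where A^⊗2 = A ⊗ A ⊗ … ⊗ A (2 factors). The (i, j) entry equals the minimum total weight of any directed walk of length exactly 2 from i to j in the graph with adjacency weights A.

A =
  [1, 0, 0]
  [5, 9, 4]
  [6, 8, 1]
A^⊗2 =
  [2, 1, 1]
  [6, 5, 5]
  [7, 6, 2]

Each entry (A^⊗2)_ij equals the minimum over all length-2 walks i = v_0 → v_1 → … → v_2 = j of Σ_t A[v_t][v_{t+1}]. For example, for (i, j) = (0, 2) we minimise over 3 possible intermediate vertex sequences; the minimum is 1, attained along the walk 0 → 0 → 2.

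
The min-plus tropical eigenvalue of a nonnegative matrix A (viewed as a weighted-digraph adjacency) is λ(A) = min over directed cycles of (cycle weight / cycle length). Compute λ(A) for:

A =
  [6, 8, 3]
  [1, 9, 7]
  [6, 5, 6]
λ(A) = 3

Enumerate directed cycles and compute their means (weight / length). Sample:
  cycle 0 → 0: weight = 6, length = 1, mean = 6/1 ≈ 6.000
  cycle 1 → 1: weight = 9, length = 1, mean = 9/1 ≈ 9.000
  cycle 2 → 2: weight = 6, length = 1, mean = 6/1 ≈ 6.000
  cycle 0 → 1 → 0: weight = 9, length = 2, mean = 9/2 ≈ 4.500
  cycle 0 → 2 → 0: weight = 9, length = 2, mean = 9/2 ≈ 4.500
  cycle 1 → 0 → 1: weight = 9, length = 2, mean = 9/2 ≈ 4.500
Minimum mean = 3.000, attained e.g. along the cycle 0 → 2 → 1 → 0 with weight 9 and length 3. So λ(A) = 9/3 = 3.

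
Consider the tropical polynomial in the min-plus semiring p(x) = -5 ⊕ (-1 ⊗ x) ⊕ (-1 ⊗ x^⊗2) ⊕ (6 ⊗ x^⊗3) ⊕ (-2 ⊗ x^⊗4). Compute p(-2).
p(-2) = -10

A tropical monomial a ⊗ x^⊗i evaluates to a + i · x. Evaluating each term at x = -2:
  Term 0 contributes -5 + 0 · -2 = -5
  Term 1 contributes -1 + 1 · -2 = -3
  Term 2 contributes -1 + 2 · -2 = -5
  Term 3 contributes 6 + 3 · -2 = 0
  Term 4 contributes -2 + 4 · -2 = -10
p(-2) = ⊕ of these = min[-5, -3, -5, 0, -10] = -10.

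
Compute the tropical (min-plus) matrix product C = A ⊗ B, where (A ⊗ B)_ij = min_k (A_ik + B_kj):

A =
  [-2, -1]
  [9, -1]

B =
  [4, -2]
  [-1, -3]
A ⊗ B =
  [-2, -4]
  [-2, -4]

Apply the min-plus product entry-by-entry:
  C[0][0] = min over k of (A[0][0] + B[0][0] = -2 + 4 = 2, A[0][1] + B[1][0] = -1 + -1 = -2) = -2 (attained at k = 1)
  C[0][1] = min over k of (A[0][0] + B[0][1] = -2 + -2 = -4, A[0][1] + B[1][1] = -1 + -3 = -4) = -4 (attained at k = 0)
  C[1][0] = min over k of (A[1][0] + B[0][0] = 9 + 4 = 13, A[1][1] + B[1][0] = -1 + -1 = -2) = -2 (attained at k = 1)
  C[1][1] = min over k of (A[1][0] + B[0][1] = 9 + -2 = 7, A[1][1] + B[1][1] = -1 + -3 = -4) = -4 (attained at k = 1)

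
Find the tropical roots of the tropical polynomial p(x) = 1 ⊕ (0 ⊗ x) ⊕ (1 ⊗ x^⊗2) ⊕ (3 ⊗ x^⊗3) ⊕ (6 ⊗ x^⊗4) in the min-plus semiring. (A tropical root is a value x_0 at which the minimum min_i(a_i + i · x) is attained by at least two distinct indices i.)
Roots: {-3, -2, -1, 1}

Each tropical root is a break point of the lower envelope of the lines y = a_i + i · x (there are 5 lines, with slopes 0, 1, ..., 4). Only the lines that attain the minimum somewhere contribute to roots; other lines are dominated. Here the surviving (envelope) indices are i = 4, i = 3, i = 2, i = 1, i = 0.
Intersections between consecutive envelope lines give the roots: for adjacent envelope indices i < j the intersection is x = (a_i − a_j) / (j − i). Reading off the sorted break points: {-3, -2, -1, 1}.
Verification: at each break x_0, at least two indices attain the minimum of min_i(a_i + i · x_0).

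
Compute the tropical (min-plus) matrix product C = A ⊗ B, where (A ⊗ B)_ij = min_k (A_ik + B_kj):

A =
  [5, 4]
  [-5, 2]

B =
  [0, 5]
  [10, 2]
A ⊗ B =
  [5, 6]
  [-5, 0]

Apply the min-plus product entry-by-entry:
  C[0][0] = min over k of (A[0][0] + B[0][0] = 5 + 0 = 5, A[0][1] + B[1][0] = 4 + 10 = 14) = 5 (attained at k = 0)
  C[0][1] = min over k of (A[0][0] + B[0][1] = 5 + 5 = 10, A[0][1] + B[1][1] = 4 + 2 = 6) = 6 (attained at k = 1)
  C[1][0] = min over k of (A[1][0] + B[0][0] = -5 + 0 = -5, A[1][1] + B[1][0] = 2 + 10 = 12) = -5 (attained at k = 0)
  C[1][1] = min over k of (A[1][0] + B[0][1] = -5 + 5 = 0, A[1][1] + B[1][1] = 2 + 2 = 4) = 0 (attained at k = 0)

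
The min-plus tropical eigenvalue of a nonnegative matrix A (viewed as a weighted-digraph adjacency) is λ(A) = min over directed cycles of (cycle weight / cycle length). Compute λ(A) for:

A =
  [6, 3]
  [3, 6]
λ(A) = 3

Enumerate directed cycles and compute their means (weight / length). Sample:
  cycle 0 → 0: weight = 6, length = 1, mean = 6/1 ≈ 6.000
  cycle 1 → 1: weight = 6, length = 1, mean = 6/1 ≈ 6.000
  cycle 0 → 1 → 0: weight = 6, length = 2, mean = 6/2 ≈ 3.000
  cycle 1 → 0 → 1: weight = 6, length = 2, mean = 6/2 ≈ 3.000
Minimum mean = 3.000, attained e.g. along the cycle 0 → 1 → 0 with weight 6 and length 2. So λ(A) = 6/2 = 3.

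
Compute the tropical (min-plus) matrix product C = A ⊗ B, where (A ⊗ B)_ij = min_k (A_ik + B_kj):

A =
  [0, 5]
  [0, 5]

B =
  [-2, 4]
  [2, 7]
A ⊗ B =
  [-2, 4]
  [-2, 4]

Apply the min-plus product entry-by-entry:
  C[0][0] = min over k of (A[0][0] + B[0][0] = 0 + -2 = -2, A[0][1] + B[1][0] = 5 + 2 = 7) = -2 (attained at k = 0)
  C[0][1] = min over k of (A[0][0] + B[0][1] = 0 + 4 = 4, A[0][1] + B[1][1] = 5 + 7 = 12) = 4 (attained at k = 0)
  C[1][0] = min over k of (A[1][0] + B[0][0] = 0 + -2 = -2, A[1][1] + B[1][0] = 5 + 2 = 7) = -2 (attained at k = 0)
  C[1][1] = min over k of (A[1][0] + B[0][1] = 0 + 4 = 4, A[1][1] + B[1][1] = 5 + 7 = 12) = 4 (attained at k = 0)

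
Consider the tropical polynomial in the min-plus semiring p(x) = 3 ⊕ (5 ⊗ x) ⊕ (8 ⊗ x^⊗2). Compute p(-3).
p(-3) = 2

A tropical monomial a ⊗ x^⊗i evaluates to a + i · x. Evaluating each term at x = -3:
  Term 0 contributes 3 + 0 · -3 = 3
  Term 1 contributes 5 + 1 · -3 = 2
  Term 2 contributes 8 + 2 · -3 = 2
p(-3) = ⊕ of these = min[3, 2, 2] = 2.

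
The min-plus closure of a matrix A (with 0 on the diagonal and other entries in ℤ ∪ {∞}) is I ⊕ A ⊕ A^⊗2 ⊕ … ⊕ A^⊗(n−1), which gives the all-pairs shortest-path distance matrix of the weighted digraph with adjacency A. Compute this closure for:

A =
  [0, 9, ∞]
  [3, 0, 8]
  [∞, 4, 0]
Closure =
  [0, 9, 17]
  [3, 0, 8]
  [7, 4, 0]

This is the Floyd-Warshall all-pairs shortest-path computation. For each intermediate vertex k = 0, 1, …, 2, update dist[i][j] ← min(dist[i][j], dist[i][k] + dist[k][j]). The final matrix gives, for each (i, j), the minimum total weight of any directed path from i to j (possibly empty when i = j).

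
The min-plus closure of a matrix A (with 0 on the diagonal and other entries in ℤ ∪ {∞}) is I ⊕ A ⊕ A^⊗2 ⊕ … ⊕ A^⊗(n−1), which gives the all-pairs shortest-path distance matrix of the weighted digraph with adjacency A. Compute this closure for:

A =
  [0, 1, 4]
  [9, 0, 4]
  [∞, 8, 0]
Closure =
  [0, 1, 4]
  [9, 0, 4]
  [17, 8, 0]

This is the Floyd-Warshall all-pairs shortest-path computation. For each intermediate vertex k = 0, 1, …, 2, update dist[i][j] ← min(dist[i][j], dist[i][k] + dist[k][j]). The final matrix gives, for each (i, j), the minimum total weight of any directed path from i to j (possibly empty when i = j).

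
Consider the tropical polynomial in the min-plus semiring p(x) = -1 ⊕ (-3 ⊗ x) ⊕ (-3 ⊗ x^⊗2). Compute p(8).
p(8) = -1

A tropical monomial a ⊗ x^⊗i evaluates to a + i · x. Evaluating each term at x = 8:
  Term 0 contributes -1 + 0 · 8 = -1
  Term 1 contributes -3 + 1 · 8 = 5
  Term 2 contributes -3 + 2 · 8 = 13
p(8) = ⊕ of these = min[-1, 5, 13] = -1.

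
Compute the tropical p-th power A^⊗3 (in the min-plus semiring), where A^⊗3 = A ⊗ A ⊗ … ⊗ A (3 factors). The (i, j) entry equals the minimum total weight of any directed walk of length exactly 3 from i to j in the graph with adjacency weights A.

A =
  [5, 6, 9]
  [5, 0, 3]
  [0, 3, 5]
A^⊗3 =
  [9, 6, 9]
  [3, 0, 3]
  [6, 3, 6]

Each entry (A^⊗3)_ij equals the minimum over all length-3 walks i = v_0 → v_1 → … → v_3 = j of Σ_t A[v_t][v_{t+1}]. For example, for (i, j) = (0, 2) we minimise over 9 possible intermediate vertex sequences; the minimum is 9, attained along the walk 0 → 1 → 1 → 2.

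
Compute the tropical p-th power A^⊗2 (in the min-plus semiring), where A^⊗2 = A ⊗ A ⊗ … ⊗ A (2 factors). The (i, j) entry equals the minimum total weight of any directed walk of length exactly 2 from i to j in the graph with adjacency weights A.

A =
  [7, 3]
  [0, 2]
A^⊗2 =
  [3, 5]
  [2, 3]

Each entry (A^⊗2)_ij equals the minimum over all length-2 walks i = v_0 → v_1 → … → v_2 = j of Σ_t A[v_t][v_{t+1}]. For example, for (i, j) = (0, 1) we minimise over 2 possible intermediate vertex sequences; the minimum is 5, attained along the walk 0 → 1 → 1.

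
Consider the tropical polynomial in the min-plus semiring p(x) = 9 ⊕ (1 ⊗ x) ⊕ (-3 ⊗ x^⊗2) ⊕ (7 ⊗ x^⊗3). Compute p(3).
p(3) = 3

A tropical monomial a ⊗ x^⊗i evaluates to a + i · x. Evaluating each term at x = 3:
  Term 0 contributes 9 + 0 · 3 = 9
  Term 1 contributes 1 + 1 · 3 = 4
  Term 2 contributes -3 + 2 · 3 = 3
  Term 3 contributes 7 + 3 · 3 = 16
p(3) = ⊕ of these = min[9, 4, 3, 16] = 3.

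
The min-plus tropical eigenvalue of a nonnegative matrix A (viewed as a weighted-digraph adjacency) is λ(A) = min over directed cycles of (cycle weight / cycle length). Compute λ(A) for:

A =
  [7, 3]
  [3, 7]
λ(A) = 3

Enumerate directed cycles and compute their means (weight / length). Sample:
  cycle 0 → 0: weight = 7, length = 1, mean = 7/1 ≈ 7.000
  cycle 1 → 1: weight = 7, length = 1, mean = 7/1 ≈ 7.000
  cycle 0 → 1 → 0: weight = 6, length = 2, mean = 6/2 ≈ 3.000
  cycle 1 → 0 → 1: weight = 6, length = 2, mean = 6/2 ≈ 3.000
Minimum mean = 3.000, attained e.g. along the cycle 0 → 1 → 0 with weight 6 and length 2. So λ(A) = 6/2 = 3.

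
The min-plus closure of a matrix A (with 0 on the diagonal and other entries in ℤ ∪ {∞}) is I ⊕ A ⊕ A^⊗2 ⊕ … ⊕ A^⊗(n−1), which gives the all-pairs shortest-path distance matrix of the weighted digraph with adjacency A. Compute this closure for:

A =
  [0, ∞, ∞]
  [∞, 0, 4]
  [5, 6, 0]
Closure =
  [0, ∞, ∞]
  [9, 0, 4]
  [5, 6, 0]

This is the Floyd-Warshall all-pairs shortest-path computation. For each intermediate vertex k = 0, 1, …, 2, update dist[i][j] ← min(dist[i][j], dist[i][k] + dist[k][j]). The final matrix gives, for each (i, j), the minimum total weight of any directed path from i to j (possibly empty when i = j).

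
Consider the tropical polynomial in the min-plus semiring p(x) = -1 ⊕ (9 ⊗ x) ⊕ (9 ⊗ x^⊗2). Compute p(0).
p(0) = -1

A tropical monomial a ⊗ x^⊗i evaluates to a + i · x. Evaluating each term at x = 0:
  Term 0 contributes -1 + 0 · 0 = -1
  Term 1 contributes 9 + 1 · 0 = 9
  Term 2 contributes 9 + 2 · 0 = 9
p(0) = ⊕ of these = min[-1, 9, 9] = -1.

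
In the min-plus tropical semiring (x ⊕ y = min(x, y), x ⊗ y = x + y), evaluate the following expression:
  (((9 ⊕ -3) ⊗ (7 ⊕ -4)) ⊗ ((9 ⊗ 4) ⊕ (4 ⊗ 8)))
(((9 ⊕ -3) ⊗ (7 ⊕ -4)) ⊗ ((9 ⊗ 4) ⊕ (4 ⊗ 8))) = 5

Expand innermost to outermost. Recall ⊕ takes the minimum of its arguments and ⊗ takes their sum. Working out the expression (((9 ⊕ -3) ⊗ (7 ⊕ -4)) ⊗ ((9 ⊗ 4) ⊕ (4 ⊗ 8))) gives 5.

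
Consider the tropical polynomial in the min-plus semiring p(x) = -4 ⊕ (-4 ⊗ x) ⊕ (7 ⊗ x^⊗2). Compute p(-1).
p(-1) = -5

A tropical monomial a ⊗ x^⊗i evaluates to a + i · x. Evaluating each term at x = -1:
  Term 0 contributes -4 + 0 · -1 = -4
  Term 1 contributes -4 + 1 · -1 = -5
  Term 2 contributes 7 + 2 · -1 = 5
p(-1) = ⊕ of these = min[-4, -5, 5] = -5.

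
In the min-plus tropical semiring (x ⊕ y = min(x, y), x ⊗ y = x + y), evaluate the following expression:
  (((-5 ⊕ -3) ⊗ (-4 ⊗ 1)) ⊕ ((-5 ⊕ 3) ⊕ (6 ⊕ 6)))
(((-5 ⊕ -3) ⊗ (-4 ⊗ 1)) ⊕ ((-5 ⊕ 3) ⊕ (6 ⊕ 6))) = -8

Expand innermost to outermost. Recall ⊕ takes the minimum of its arguments and ⊗ takes their sum. Working out the expression (((-5 ⊕ -3) ⊗ (-4 ⊗ 1)) ⊕ ((-5 ⊕ 3) ⊕ (6 ⊕ 6))) gives -8.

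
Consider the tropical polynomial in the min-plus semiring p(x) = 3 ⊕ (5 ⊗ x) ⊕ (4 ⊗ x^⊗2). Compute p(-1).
p(-1) = 2

A tropical monomial a ⊗ x^⊗i evaluates to a + i · x. Evaluating each term at x = -1:
  Term 0 contributes 3 + 0 · -1 = 3
  Term 1 contributes 5 + 1 · -1 = 4
  Term 2 contributes 4 + 2 · -1 = 2
p(-1) = ⊕ of these = min[3, 4, 2] = 2.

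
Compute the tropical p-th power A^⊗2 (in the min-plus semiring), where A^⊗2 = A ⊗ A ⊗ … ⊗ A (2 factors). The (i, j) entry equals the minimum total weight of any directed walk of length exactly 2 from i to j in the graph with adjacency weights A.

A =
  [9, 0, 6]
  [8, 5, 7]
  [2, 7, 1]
A^⊗2 =
  [8, 5, 7]
  [9, 8, 8]
  [3, 2, 2]

Each entry (A^⊗2)_ij equals the minimum over all length-2 walks i = v_0 → v_1 → … → v_2 = j of Σ_t A[v_t][v_{t+1}]. For example, for (i, j) = (0, 2) we minimise over 3 possible intermediate vertex sequences; the minimum is 7, attained along the walk 0 → 1 → 2.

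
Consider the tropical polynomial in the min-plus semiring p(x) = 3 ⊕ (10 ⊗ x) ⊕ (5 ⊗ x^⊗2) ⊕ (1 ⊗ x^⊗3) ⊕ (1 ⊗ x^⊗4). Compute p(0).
p(0) = 1

A tropical monomial a ⊗ x^⊗i evaluates to a + i · x. Evaluating each term at x = 0:
  Term 0 contributes 3 + 0 · 0 = 3
  Term 1 contributes 10 + 1 · 0 = 10
  Term 2 contributes 5 + 2 · 0 = 5
  Term 3 contributes 1 + 3 · 0 = 1
  Term 4 contributes 1 + 4 · 0 = 1
p(0) = ⊕ of these = min[3, 10, 5, 1, 1] = 1.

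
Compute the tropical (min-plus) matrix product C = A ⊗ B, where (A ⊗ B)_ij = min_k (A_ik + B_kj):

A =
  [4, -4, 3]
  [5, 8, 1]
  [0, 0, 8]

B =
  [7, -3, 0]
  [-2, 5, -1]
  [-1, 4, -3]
A ⊗ B =
  [-6, 1, -5]
  [0, 2, -2]
  [-2, -3, -1]

Apply the min-plus product entry-by-entry:
  C[0][0] = min over k of (A[0][0] + B[0][0] = 4 + 7 = 11, A[0][1] + B[1][0] = -4 + -2 = -6, A[0][2] + B[2][0] = 3 + -1 = 2) = -6 (attained at k = 1)
  C[0][1] = min over k of (A[0][0] + B[0][1] = 4 + -3 = 1, A[0][1] + B[1][1] = -4 + 5 = 1, A[0][2] + B[2][1] = 3 + 4 = 7) = 1 (attained at k = 0)
  C[0][2] = min over k of (A[0][0] + B[0][2] = 4 + 0 = 4, A[0][1] + B[1][2] = -4 + -1 = -5, A[0][2] + B[2][2] = 3 + -3 = 0) = -5 (attained at k = 1)
  C[1][0] = min over k of (A[1][0] + B[0][0] = 5 + 7 = 12, A[1][1] + B[1][0] = 8 + -2 = 6, A[1][2] + B[2][0] = 1 + -1 = 0) = 0 (attained at k = 2)
  C[1][1] = min over k of (A[1][0] + B[0][1] = 5 + -3 = 2, A[1][1] + B[1][1] = 8 + 5 = 13, A[1][2] + B[2][1] = 1 + 4 = 5) = 2 (attained at k = 0)
  C[1][2] = min over k of (A[1][0] + B[0][2] = 5 + 0 = 5, A[1][1] + B[1][2] = 8 + -1 = 7, A[1][2] + B[2][2] = 1 + -3 = -2) = -2 (attained at k = 2)
  C[2][0] = min over k of (A[2][0] + B[0][0] = 0 + 7 = 7, A[2][1] + B[1][0] = 0 + -2 = -2, A[2][2] + B[2][0] = 8 + -1 = 7) = -2 (attained at k = 1)
  C[2][1] = min over k of (A[2][0] + B[0][1] = 0 + -3 = -3, A[2][1] + B[1][1] = 0 + 5 = 5, A[2][2] + B[2][1] = 8 + 4 = 12) = -3 (attained at k = 0)
  C[2][2] = min over k of (A[2][0] + B[0][2] = 0 + 0 = 0, A[2][1] + B[1][2] = 0 + -1 = -1, A[2][2] + B[2][2] = 8 + -3 = 5) = -1 (attained at k = 1)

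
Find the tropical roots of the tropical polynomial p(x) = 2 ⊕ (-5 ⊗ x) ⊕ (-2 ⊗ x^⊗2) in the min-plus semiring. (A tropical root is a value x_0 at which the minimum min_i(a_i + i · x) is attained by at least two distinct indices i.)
Roots: {-3, 7}

Each tropical root is a break point of the lower envelope of the lines y = a_i + i · x (there are 3 lines, with slopes 0, 1, ..., 2). Only the lines that attain the minimum somewhere contribute to roots; other lines are dominated. Here the surviving (envelope) indices are i = 2, i = 1, i = 0.
Intersections between consecutive envelope lines give the roots: for adjacent envelope indices i < j the intersection is x = (a_i − a_j) / (j − i). Reading off the sorted break points: {-3, 7}.
Verification: at each break x_0, at least two indices attain the minimum of min_i(a_i + i · x_0).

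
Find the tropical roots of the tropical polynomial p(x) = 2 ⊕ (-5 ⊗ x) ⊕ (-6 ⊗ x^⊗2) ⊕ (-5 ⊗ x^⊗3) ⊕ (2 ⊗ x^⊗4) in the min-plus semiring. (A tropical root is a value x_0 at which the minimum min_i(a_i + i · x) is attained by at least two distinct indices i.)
Roots: {-7, -1, 1, 7}

Each tropical root is a break point of the lower envelope of the lines y = a_i + i · x (there are 5 lines, with slopes 0, 1, ..., 4). Only the lines that attain the minimum somewhere contribute to roots; other lines are dominated. Here the surviving (envelope) indices are i = 4, i = 3, i = 2, i = 1, i = 0.
Intersections between consecutive envelope lines give the roots: for adjacent envelope indices i < j the intersection is x = (a_i − a_j) / (j − i). Reading off the sorted break points: {-7, -1, 1, 7}.
Verification: at each break x_0, at least two indices attain the minimum of min_i(a_i + i · x_0).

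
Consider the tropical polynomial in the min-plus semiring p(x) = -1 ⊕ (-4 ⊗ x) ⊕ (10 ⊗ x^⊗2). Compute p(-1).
p(-1) = -5

A tropical monomial a ⊗ x^⊗i evaluates to a + i · x. Evaluating each term at x = -1:
  Term 0 contributes -1 + 0 · -1 = -1
  Term 1 contributes -4 + 1 · -1 = -5
  Term 2 contributes 10 + 2 · -1 = 8
p(-1) = ⊕ of these = min[-1, -5, 8] = -5.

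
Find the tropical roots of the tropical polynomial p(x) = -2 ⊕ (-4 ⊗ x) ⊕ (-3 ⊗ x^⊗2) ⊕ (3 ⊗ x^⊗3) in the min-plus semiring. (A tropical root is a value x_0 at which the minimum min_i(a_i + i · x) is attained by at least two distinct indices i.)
Roots: {-6, -1, 2}

Each tropical root is a break point of the lower envelope of the lines y = a_i + i · x (there are 4 lines, with slopes 0, 1, ..., 3). Only the lines that attain the minimum somewhere contribute to roots; other lines are dominated. Here the surviving (envelope) indices are i = 3, i = 2, i = 1, i = 0.
Intersections between consecutive envelope lines give the roots: for adjacent envelope indices i < j the intersection is x = (a_i − a_j) / (j − i). Reading off the sorted break points: {-6, -1, 2}.
Verification: at each break x_0, at least two indices attain the minimum of min_i(a_i + i · x_0).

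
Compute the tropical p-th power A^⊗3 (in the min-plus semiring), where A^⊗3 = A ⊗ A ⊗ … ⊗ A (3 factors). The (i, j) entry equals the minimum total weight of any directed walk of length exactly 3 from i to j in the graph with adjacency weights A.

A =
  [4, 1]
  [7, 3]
A^⊗3 =
  [11, 7]
  [13, 9]

Each entry (A^⊗3)_ij equals the minimum over all length-3 walks i = v_0 → v_1 → … → v_3 = j of Σ_t A[v_t][v_{t+1}]. For example, for (i, j) = (0, 1) we minimise over 4 possible intermediate vertex sequences; the minimum is 7, attained along the walk 0 → 1 → 1 → 1.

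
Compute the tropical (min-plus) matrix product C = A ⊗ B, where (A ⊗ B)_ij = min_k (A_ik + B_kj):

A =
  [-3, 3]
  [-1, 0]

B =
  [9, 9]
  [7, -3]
A ⊗ B =
  [6, 0]
  [7, -3]

Apply the min-plus product entry-by-entry:
  C[0][0] = min over k of (A[0][0] + B[0][0] = -3 + 9 = 6, A[0][1] + B[1][0] = 3 + 7 = 10) = 6 (attained at k = 0)
  C[0][1] = min over k of (A[0][0] + B[0][1] = -3 + 9 = 6, A[0][1] + B[1][1] = 3 + -3 = 0) = 0 (attained at k = 1)
  C[1][0] = min over k of (A[1][0] + B[0][0] = -1 + 9 = 8, A[1][1] + B[1][0] = 0 + 7 = 7) = 7 (attained at k = 1)
  C[1][1] = min over k of (A[1][0] + B[0][1] = -1 + 9 = 8, A[1][1] + B[1][1] = 0 + -3 = -3) = -3 (attained at k = 1)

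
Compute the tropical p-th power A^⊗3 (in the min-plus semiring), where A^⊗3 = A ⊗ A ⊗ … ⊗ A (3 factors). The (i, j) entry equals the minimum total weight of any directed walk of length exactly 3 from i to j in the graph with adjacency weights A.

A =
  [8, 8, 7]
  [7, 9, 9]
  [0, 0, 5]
A^⊗3 =
  [12, 12, 14]
  [14, 14, 16]
  [7, 7, 12]

Each entry (A^⊗3)_ij equals the minimum over all length-3 walks i = v_0 → v_1 → … → v_3 = j of Σ_t A[v_t][v_{t+1}]. For example, for (i, j) = (0, 2) we minimise over 9 possible intermediate vertex sequences; the minimum is 14, attained along the walk 0 → 2 → 0 → 2.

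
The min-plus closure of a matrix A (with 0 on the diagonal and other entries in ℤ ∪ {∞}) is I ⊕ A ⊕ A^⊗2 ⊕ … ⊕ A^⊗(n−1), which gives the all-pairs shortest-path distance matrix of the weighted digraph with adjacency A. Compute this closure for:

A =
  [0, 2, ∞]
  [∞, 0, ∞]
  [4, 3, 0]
Closure =
  [0, 2, ∞]
  [∞, 0, ∞]
  [4, 3, 0]

This is the Floyd-Warshall all-pairs shortest-path computation. For each intermediate vertex k = 0, 1, …, 2, update dist[i][j] ← min(dist[i][j], dist[i][k] + dist[k][j]). The final matrix gives, for each (i, j), the minimum total weight of any directed path from i to j (possibly empty when i = j).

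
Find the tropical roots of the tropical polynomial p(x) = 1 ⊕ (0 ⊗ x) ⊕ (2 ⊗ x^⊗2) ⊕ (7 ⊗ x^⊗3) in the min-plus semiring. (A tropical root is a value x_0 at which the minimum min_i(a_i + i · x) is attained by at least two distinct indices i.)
Roots: {-5, -2, 1}

Each tropical root is a break point of the lower envelope of the lines y = a_i + i · x (there are 4 lines, with slopes 0, 1, ..., 3). Only the lines that attain the minimum somewhere contribute to roots; other lines are dominated. Here the surviving (envelope) indices are i = 3, i = 2, i = 1, i = 0.
Intersections between consecutive envelope lines give the roots: for adjacent envelope indices i < j the intersection is x = (a_i − a_j) / (j − i). Reading off the sorted break points: {-5, -2, 1}.
Verification: at each break x_0, at least two indices attain the minimum of min_i(a_i + i · x_0).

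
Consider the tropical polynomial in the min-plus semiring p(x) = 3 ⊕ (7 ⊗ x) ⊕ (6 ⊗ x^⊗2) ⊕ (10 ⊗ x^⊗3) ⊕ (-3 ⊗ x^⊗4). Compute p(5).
p(5) = 3

A tropical monomial a ⊗ x^⊗i evaluates to a + i · x. Evaluating each term at x = 5:
  Term 0 contributes 3 + 0 · 5 = 3
  Term 1 contributes 7 + 1 · 5 = 12
  Term 2 contributes 6 + 2 · 5 = 16
  Term 3 contributes 10 + 3 · 5 = 25
  Term 4 contributes -3 + 4 · 5 = 17
p(5) = ⊕ of these = min[3, 12, 16, 25, 17] = 3.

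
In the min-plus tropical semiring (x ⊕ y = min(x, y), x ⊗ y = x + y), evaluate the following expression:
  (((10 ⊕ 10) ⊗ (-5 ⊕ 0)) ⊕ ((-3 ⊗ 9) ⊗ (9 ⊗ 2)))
(((10 ⊕ 10) ⊗ (-5 ⊕ 0)) ⊕ ((-3 ⊗ 9) ⊗ (9 ⊗ 2))) = 5

Expand innermost to outermost. Recall ⊕ takes the minimum of its arguments and ⊗ takes their sum. Working out the expression (((10 ⊕ 10) ⊗ (-5 ⊕ 0)) ⊕ ((-3 ⊗ 9) ⊗ (9 ⊗ 2))) gives 5.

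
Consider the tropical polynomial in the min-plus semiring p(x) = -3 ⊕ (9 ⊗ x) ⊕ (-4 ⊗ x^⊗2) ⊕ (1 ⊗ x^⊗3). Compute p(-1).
p(-1) = -6

A tropical monomial a ⊗ x^⊗i evaluates to a + i · x. Evaluating each term at x = -1:
  Term 0 contributes -3 + 0 · -1 = -3
  Term 1 contributes 9 + 1 · -1 = 8
  Term 2 contributes -4 + 2 · -1 = -6
  Term 3 contributes 1 + 3 · -1 = -2
p(-1) = ⊕ of these = min[-3, 8, -6, -2] = -6.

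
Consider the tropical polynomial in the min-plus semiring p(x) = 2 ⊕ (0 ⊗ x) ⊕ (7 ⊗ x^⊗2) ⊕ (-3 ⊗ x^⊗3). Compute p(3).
p(3) = 2

A tropical monomial a ⊗ x^⊗i evaluates to a + i · x. Evaluating each term at x = 3:
  Term 0 contributes 2 + 0 · 3 = 2
  Term 1 contributes 0 + 1 · 3 = 3
  Term 2 contributes 7 + 2 · 3 = 13
  Term 3 contributes -3 + 3 · 3 = 6
p(3) = ⊕ of these = min[2, 3, 13, 6] = 2.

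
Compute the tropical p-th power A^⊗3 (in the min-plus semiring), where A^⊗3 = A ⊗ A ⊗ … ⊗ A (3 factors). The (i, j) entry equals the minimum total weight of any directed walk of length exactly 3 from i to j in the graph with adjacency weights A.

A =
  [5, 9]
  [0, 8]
A^⊗3 =
  [14, 18]
  [9, 14]

Each entry (A^⊗3)_ij equals the minimum over all length-3 walks i = v_0 → v_1 → … → v_3 = j of Σ_t A[v_t][v_{t+1}]. For example, for (i, j) = (0, 1) we minimise over 4 possible intermediate vertex sequences; the minimum is 18, attained along the walk 0 → 1 → 0 → 1.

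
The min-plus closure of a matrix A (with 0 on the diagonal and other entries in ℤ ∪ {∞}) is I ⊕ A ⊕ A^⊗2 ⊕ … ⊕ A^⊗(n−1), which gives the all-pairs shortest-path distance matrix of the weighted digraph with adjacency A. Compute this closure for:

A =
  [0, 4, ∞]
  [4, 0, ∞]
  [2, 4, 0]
Closure =
  [0, 4, ∞]
  [4, 0, ∞]
  [2, 4, 0]

This is the Floyd-Warshall all-pairs shortest-path computation. For each intermediate vertex k = 0, 1, …, 2, update dist[i][j] ← min(dist[i][j], dist[i][k] + dist[k][j]). The final matrix gives, for each (i, j), the minimum total weight of any directed path from i to j (possibly empty when i = j).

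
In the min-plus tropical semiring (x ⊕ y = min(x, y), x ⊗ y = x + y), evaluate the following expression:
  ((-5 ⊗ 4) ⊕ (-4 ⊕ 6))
((-5 ⊗ 4) ⊕ (-4 ⊕ 6)) = -4

Expand innermost to outermost. Recall ⊕ takes the minimum of its arguments and ⊗ takes their sum. Working out the expression ((-5 ⊗ 4) ⊕ (-4 ⊕ 6)) gives -4.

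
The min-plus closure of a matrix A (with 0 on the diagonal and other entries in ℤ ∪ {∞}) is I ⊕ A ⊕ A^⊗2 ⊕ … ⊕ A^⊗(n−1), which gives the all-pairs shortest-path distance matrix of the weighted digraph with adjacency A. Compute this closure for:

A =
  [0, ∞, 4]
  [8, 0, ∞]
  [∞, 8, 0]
Closure =
  [0, 12, 4]
  [8, 0, 12]
  [16, 8, 0]

This is the Floyd-Warshall all-pairs shortest-path computation. For each intermediate vertex k = 0, 1, …, 2, update dist[i][j] ← min(dist[i][j], dist[i][k] + dist[k][j]). The final matrix gives, for each (i, j), the minimum total weight of any directed path from i to j (possibly empty when i = j).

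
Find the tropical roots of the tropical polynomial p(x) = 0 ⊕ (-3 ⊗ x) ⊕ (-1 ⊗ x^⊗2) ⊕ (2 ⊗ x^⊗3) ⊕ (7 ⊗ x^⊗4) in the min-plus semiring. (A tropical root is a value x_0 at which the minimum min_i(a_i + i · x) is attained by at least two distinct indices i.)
Roots: {-5, -3, -2, 3}

Each tropical root is a break point of the lower envelope of the lines y = a_i + i · x (there are 5 lines, with slopes 0, 1, ..., 4). Only the lines that attain the minimum somewhere contribute to roots; other lines are dominated. Here the surviving (envelope) indices are i = 4, i = 3, i = 2, i = 1, i = 0.
Intersections between consecutive envelope lines give the roots: for adjacent envelope indices i < j the intersection is x = (a_i − a_j) / (j − i). Reading off the sorted break points: {-5, -3, -2, 3}.
Verification: at each break x_0, at least two indices attain the minimum of min_i(a_i + i · x_0).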